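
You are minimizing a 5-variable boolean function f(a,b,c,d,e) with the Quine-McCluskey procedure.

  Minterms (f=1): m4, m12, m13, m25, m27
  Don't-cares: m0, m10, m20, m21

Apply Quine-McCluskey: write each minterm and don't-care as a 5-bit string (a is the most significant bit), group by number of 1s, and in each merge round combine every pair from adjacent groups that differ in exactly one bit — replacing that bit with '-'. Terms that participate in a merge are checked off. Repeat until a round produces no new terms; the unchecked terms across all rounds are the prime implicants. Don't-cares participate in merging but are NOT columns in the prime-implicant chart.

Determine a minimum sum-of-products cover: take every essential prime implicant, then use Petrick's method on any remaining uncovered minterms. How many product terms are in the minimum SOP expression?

[col 0] 00000*, 00100*, 01010, 01100*, 01101*, 10100*, 10101*, 11001*, 11011*
[col 1] -0100, 0-100, 00-00, 0110-, 1010-, 110-1
Prime implicants: -0100, 0-100, 00-00, 01010, 0110-, 1010-, 110-1
PI chart (minterm → PIs covering it):
  4 | -0100,0-100,00-00
  12 | 0-100,0110-
  13 | 0110-  (sole → essential)
  25 | 110-1  (sole → essential)
  27 | 110-1  (sole → essential)
Essential prime implicants: 0110-, 110-1
Petrick residual → -0100
Minimum SOP uses 3 PIs: b'cd'e' + a'bcd' + abc'e

3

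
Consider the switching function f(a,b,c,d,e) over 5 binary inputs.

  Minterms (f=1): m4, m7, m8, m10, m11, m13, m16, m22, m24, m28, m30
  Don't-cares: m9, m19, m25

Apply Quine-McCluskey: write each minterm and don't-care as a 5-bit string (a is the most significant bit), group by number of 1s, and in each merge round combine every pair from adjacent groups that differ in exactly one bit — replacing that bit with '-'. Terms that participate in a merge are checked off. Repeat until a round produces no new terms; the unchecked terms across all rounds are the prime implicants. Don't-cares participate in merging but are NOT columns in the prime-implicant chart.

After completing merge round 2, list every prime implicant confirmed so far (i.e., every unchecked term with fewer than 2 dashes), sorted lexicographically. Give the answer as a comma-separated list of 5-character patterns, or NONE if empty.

Round 0: 00100 00111 01000✓ 01001✓ 01010✓ 01011✓ 01101✓ 10000✓ 10011 10110✓ 11000✓ 11001✓ 11100✓ 11110✓
Round 1: -1000✓ -1001✓ 01-01 010-0✓ 010-1✓ 0100-✓ 0101-✓ 1-000 1-110 11-00 1100-✓ 111-0
Round 2: -100- 010--
PIs = {-100-, 00100, 00111, 01-01, 010--, 1-000, 1-110, 10011, 11-00, 111-0}

00100, 00111, 01-01, 1-000, 1-110, 10011, 11-00, 111-0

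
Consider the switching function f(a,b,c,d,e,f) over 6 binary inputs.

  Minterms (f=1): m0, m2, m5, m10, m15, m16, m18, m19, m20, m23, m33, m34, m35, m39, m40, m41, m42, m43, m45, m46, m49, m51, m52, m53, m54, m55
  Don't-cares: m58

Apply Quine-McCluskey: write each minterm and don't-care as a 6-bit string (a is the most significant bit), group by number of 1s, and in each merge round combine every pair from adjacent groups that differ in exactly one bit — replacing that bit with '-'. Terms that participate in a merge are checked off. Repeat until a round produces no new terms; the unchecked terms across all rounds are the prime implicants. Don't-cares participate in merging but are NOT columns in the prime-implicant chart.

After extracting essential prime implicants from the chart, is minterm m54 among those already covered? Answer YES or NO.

[col 0] 000000*, 000010*, 000101, 001010*, 001111, 010000*, 010010*, 010011*, 010100*, 010111*, 100001*, 100010*, 100011*, 100111*, 101000*, 101001*, 101010*, 101011*, 101101*, 101110*, 110001*, 110011*, 110100*, 110101*, 110110*, 110111*, 111010*
[col 1] -00010*, -01010*, -10011*, -10100, -10111*, 0-0000*, 0-0010*, 00-010*, 0000-0*, 010-00, 010-11*, 0100-0*, 01001-, 1-0001*, 1-0011*, 1-0111*, 1-1010, 10-001*, 10-010*, 10-011*, 100-11*, 1000-1*, 10001-*, 101-01, 101-10, 1010-0*, 1010-1*, 10100-*, 10101-*, 110-01*, 110-11*, 1100-1*, 1101-0*, 1101-1*, 11010-*, 11011-*
[col 2] -0-010, -10-11, 0-00-0, 1-0-11, 1-00-1, 10-0-1, 10-01-, 1010--, 110--1, 1101--
Prime implicants: -0-010, -10-11, -10100, 0-00-0, 000101, 001111, 010-00, 01001-, 1-0-11, 1-00-1, 1-1010, 10-0-1, 10-01-, 101-01, 101-10, 1010--, 110--1, 1101--
PI chart (minterm → PIs covering it):
  0 | 0-00-0  (sole → essential)
  2 | -0-010,0-00-0
  5 | 000101  (sole → essential)
  10 | -0-010  (sole → essential)
  15 | 001111  (sole → essential)
  16 | 0-00-0,010-00
  18 | 0-00-0,01001-
  19 | -10-11,01001-
  20 | -10100,010-00
  23 | -10-11  (sole → essential)
  33 | 1-00-1,10-0-1
  34 | -0-010,10-01-
  35 | 1-0-11,1-00-1,10-0-1,10-01-
  39 | 1-0-11  (sole → essential)
  40 | 1010--  (sole → essential)
  41 | 10-0-1,101-01,1010--
  42 | -0-010,1-1010,10-01-,101-10,1010--
  43 | 10-0-1,10-01-,1010--
  45 | 101-01  (sole → essential)
  46 | 101-10  (sole → essential)
  49 | 1-00-1,110--1
  51 | -10-11,1-0-11,1-00-1,110--1
  52 | -10100,1101--
  53 | 110--1,1101--
  54 | 1101--  (sole → essential)
  55 | -10-11,1-0-11,110--1,1101--
Essential prime implicants: -0-010, -10-11, 0-00-0, 000101, 001111, 1-0-11, 101-01, 101-10, 1010--, 1101--

YES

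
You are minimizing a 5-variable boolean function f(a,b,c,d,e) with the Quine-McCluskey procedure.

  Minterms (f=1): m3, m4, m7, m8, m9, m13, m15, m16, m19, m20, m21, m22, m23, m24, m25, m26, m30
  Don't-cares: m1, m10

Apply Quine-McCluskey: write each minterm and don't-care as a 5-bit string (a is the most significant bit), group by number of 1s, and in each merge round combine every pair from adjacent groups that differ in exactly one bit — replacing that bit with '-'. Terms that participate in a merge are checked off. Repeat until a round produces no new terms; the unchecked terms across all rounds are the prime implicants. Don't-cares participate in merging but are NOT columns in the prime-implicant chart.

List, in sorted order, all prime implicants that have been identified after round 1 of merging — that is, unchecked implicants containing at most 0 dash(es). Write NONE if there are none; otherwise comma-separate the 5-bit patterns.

size-2^0 implicants → 00001(✓)  00011(✓)  00100(✓)  00111(✓)  01000(✓)  01001(✓)  01010(✓)  01101(✓)  01111(✓)  10000(✓)  10011(✓)  10100(✓)  10101(✓)  10110(✓)  10111(✓)  11000(✓)  11001(✓)  11010(✓)  11110(✓)
size-2^1 implicants → -0011(✓)  -0100  -0111(✓)  -1000(✓)  -1001(✓)  -1010(✓)  0-001  0-111  00-11(✓)  000-1  01-01  010-0(✓)  0100-(✓)  011-1  1-000  1-110  10-00  10-11(✓)  101-0(✓)  101-1(✓)  1010-(✓)  1011-(✓)  11-10  110-0(✓)  1100-(✓)
size-2^2 implicants → -0-11  -10-0  -100-  101--
Unchecked terms (primes): -0-11, -0100, -10-0, -100-, 0-001, 0-111, 000-1, 01-01, 011-1, 1-000, 1-110, 10-00, 101--, 11-10

NONE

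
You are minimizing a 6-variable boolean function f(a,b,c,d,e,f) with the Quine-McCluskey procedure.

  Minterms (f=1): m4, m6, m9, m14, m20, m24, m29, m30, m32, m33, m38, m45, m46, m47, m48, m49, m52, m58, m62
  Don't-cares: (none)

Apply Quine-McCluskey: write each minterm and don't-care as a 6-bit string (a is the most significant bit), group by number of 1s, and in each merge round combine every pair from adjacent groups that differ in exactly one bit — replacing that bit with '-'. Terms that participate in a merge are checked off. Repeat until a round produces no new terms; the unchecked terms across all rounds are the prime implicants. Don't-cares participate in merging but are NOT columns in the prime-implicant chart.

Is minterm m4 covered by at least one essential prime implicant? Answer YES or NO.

[col 0] 000100*, 000110*, 001001, 001110*, 010100*, 011000, 011101, 011110*, 100000*, 100001*, 100110*, 101101*, 101110*, 101111*, 110000*, 110001*, 110100*, 111010*, 111110*
[col 1] -00110*, -01110*, -10100, -11110*, 0-0100, 0-1110*, 00-110*, 0001-0, 1-0000*, 1-0001*, 1-1110*, 10-110*, 10000-*, 1011-1, 10111-, 110-00, 11000-*, 111-10
[col 2] --1110, -0-110, 1-000-
Prime implicants: --1110, -0-110, -10100, 0-0100, 0001-0, 001001, 011000, 011101, 1-000-, 1011-1, 10111-, 110-00, 111-10
PI chart (minterm → PIs covering it):
  4 | 0-0100,0001-0
  6 | -0-110,0001-0
  9 | 001001  (sole → essential)
  14 | --1110,-0-110
  20 | -10100,0-0100
  24 | 011000  (sole → essential)
  29 | 011101  (sole → essential)
  30 | --1110  (sole → essential)
  32 | 1-000-  (sole → essential)
  33 | 1-000-  (sole → essential)
  38 | -0-110  (sole → essential)
  45 | 1011-1  (sole → essential)
  46 | --1110,-0-110,10111-
  47 | 1011-1,10111-
  48 | 1-000-,110-00
  49 | 1-000-  (sole → essential)
  52 | -10100,110-00
  58 | 111-10  (sole → essential)
  62 | --1110,111-10
Essential prime implicants: --1110, -0-110, 001001, 011000, 011101, 1-000-, 1011-1, 111-10

NO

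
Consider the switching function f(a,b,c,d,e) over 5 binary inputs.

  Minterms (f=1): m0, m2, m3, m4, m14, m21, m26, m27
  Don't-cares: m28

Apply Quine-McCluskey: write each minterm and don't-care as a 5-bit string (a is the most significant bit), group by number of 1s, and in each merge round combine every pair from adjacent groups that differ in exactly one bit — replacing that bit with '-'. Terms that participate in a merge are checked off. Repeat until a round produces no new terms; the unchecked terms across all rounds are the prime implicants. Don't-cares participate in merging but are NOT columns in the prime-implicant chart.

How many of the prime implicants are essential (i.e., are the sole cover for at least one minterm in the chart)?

size-2^0 implicants → 00000(✓)  00010(✓)  00011(✓)  00100(✓)  01110  10101  11010(✓)  11011(✓)  11100
size-2^1 implicants → 00-00  000-0  0001-  1101-
Unchecked terms (primes): 00-00, 000-0, 0001-, 01110, 10101, 1101-, 11100
Minterm coverage:
  m0 ⊆ 00-00,000-0
  m2 ⊆ 000-0,0001-
  m3 ⊆ 0001- [E]
  m4 ⊆ 00-00 [E]
  m14 ⊆ 01110 [E]
  m21 ⊆ 10101 [E]
  m26 ⊆ 1101- [E]
  m27 ⊆ 1101- [E]
E = {00-00, 0001-, 01110, 10101, 1101-}

5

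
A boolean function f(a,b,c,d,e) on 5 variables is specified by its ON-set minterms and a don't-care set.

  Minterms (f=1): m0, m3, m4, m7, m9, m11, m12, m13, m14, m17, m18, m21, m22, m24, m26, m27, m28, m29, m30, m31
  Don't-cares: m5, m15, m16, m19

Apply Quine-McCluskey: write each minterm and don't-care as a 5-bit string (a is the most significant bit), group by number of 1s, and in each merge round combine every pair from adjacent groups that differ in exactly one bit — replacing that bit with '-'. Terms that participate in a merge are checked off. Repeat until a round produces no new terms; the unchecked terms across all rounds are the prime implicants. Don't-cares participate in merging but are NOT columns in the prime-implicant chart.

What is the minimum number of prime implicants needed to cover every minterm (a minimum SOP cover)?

Round 0: 00000✓ 00011✓ 00100✓ 00101✓ 00111✓ 01001✓ 01011✓ 01100✓ 01101✓ 01110✓ 01111✓ 10000✓ 10001✓ 10010✓ 10011✓ 10101✓ 10110✓ 11000✓ 11010✓ 11011✓ 11100✓ 11101✓ 11110✓ 11111✓
Round 1: -0000 -0011✓ -0101✓ -1011✓ -1100✓ -1101✓ -1110✓ -1111✓ 0-011✓ 0-100✓ 0-101✓ 0-111✓ 00-00 00-11✓ 001-1✓ 0010-✓ 01-01✓ 01-11✓ 010-1✓ 011-0✓ 011-1✓ 0110-✓ 0111-✓ 1-000✓ 1-010✓ 1-011✓ 1-101✓ 1-110✓ 10-01 10-10✓ 100-0✓ 100-1✓ 1000-✓ 1001-✓ 11-00✓ 11-10✓ 11-11✓ 110-0✓ 1101-✓ 111-0✓ 111-1✓ 1110-✓ 1111-✓
Round 2: --011 --101 -1-11 -11-0✓ -11-1✓ -110-✓ -111-✓ 0--11 0-1-1 0-10- 01--1 011--✓ 1--10 1-0-0 1-01- 100-- 11--0 11-1- 111--✓
Round 3: -11--
PIs = {--011, --101, -0000, -1-11, -11--, 0--11, 0-1-1, 0-10-, 00-00, 01--1, 1--10, 1-0-0, 1-01-, 10-01, 100--, 11--0, 11-1-}
Coverage chart:
  m0: -0000,00-00
  m3: --011,0--11
  m4: 0-10-,00-00
  m7: 0--11,0-1-1
  m9: 01--1 ←essential
  m11: --011,-1-11,0--11,01--1
  m12: -11--,0-10-
  m13: --101,-11--,0-1-1,0-10-,01--1
  m14: -11-- ←essential
  m17: 10-01,100--
  m18: 1--10,1-0-0,1-01-,100--
  m21: --101,10-01
  m22: 1--10 ←essential
  m24: 1-0-0,11--0
  m26: 1--10,1-0-0,1-01-,11--0,11-1-
  m27: --011,-1-11,1-01-,11-1-
  m28: -11--,11--0
  m29: --101,-11--
  m30: -11--,1--10,11--0,11-1-
  m31: -1-11,-11--,11-1-
Essential: -11--, 01--1, 1--10
Petrick residual → --011, 0--11, 00-00, 1-0-0, 10-01
Min cover (8 terms): c'de + bc + a'de + a'b'd'e' + a'be + ade' + ac'e' + ab'd'e

8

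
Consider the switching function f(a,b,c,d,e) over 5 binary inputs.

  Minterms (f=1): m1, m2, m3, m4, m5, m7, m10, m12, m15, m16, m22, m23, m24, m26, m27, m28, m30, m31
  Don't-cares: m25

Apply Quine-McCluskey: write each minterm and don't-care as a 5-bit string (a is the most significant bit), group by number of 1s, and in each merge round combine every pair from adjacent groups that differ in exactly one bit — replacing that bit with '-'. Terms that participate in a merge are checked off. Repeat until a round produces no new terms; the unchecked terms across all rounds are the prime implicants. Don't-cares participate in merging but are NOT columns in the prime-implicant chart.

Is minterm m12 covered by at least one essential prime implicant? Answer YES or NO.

size-2^0 implicants → 00001(✓)  00010(✓)  00011(✓)  00100(✓)  00101(✓)  00111(✓)  01010(✓)  01100(✓)  01111(✓)  10000(✓)  10110(✓)  10111(✓)  11000(✓)  11001(✓)  11010(✓)  11011(✓)  11100(✓)  11110(✓)  11111(✓)
size-2^1 implicants → -0111(✓)  -1010  -1100  -1111(✓)  0-010  0-100  0-111(✓)  00-01(✓)  00-11(✓)  000-1(✓)  0001-  001-1(✓)  0010-  1-000  1-110(✓)  1-111(✓)  1011-(✓)  11-00(✓)  11-10(✓)  11-11(✓)  110-0(✓)  110-1(✓)  1100-(✓)  1101-(✓)  111-0(✓)  1111-(✓)
size-2^2 implicants → --111  00--1  1-11-  11--0  11-1-  110--
Unchecked terms (primes): --111, -1010, -1100, 0-010, 0-100, 00--1, 0001-, 0010-, 1-000, 1-11-, 11--0, 11-1-, 110--
Minterm coverage:
  m1 ⊆ 00--1 [E]
  m2 ⊆ 0-010,0001-
  m3 ⊆ 00--1,0001-
  m4 ⊆ 0-100,0010-
  m5 ⊆ 00--1,0010-
  m7 ⊆ --111,00--1
  m10 ⊆ -1010,0-010
  m12 ⊆ -1100,0-100
  m15 ⊆ --111 [E]
  m16 ⊆ 1-000 [E]
  m22 ⊆ 1-11- [E]
  m23 ⊆ --111,1-11-
  m24 ⊆ 1-000,11--0,110--
  m26 ⊆ -1010,11--0,11-1-,110--
  m27 ⊆ 11-1-,110--
  m28 ⊆ -1100,11--0
  m30 ⊆ 1-11-,11--0,11-1-
  m31 ⊆ --111,1-11-,11-1-
E = {--111, 00--1, 1-000, 1-11-}

NO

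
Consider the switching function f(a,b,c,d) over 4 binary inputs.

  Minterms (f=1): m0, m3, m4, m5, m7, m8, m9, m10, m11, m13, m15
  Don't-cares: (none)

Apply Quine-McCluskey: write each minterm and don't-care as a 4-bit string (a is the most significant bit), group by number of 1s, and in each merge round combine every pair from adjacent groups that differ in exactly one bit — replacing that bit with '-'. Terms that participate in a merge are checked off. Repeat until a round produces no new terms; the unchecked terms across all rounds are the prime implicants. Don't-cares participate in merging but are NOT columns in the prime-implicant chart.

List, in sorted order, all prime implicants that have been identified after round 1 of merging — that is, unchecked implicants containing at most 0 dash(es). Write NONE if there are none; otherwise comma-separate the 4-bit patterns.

NONE

size-2^0 implicants → 0000(✓)  0011(✓)  0100(✓)  0101(✓)  0111(✓)  1000(✓)  1001(✓)  1010(✓)  1011(✓)  1101(✓)  1111(✓)
size-2^1 implicants → -000  -011(✓)  -101(✓)  -111(✓)  0-00  0-11(✓)  01-1(✓)  010-  1-01(✓)  1-11(✓)  10-0(✓)  10-1(✓)  100-(✓)  101-(✓)  11-1(✓)
size-2^2 implicants → --11  -1-1  1--1  10--
Unchecked terms (primes): --11, -000, -1-1, 0-00, 010-, 1--1, 10--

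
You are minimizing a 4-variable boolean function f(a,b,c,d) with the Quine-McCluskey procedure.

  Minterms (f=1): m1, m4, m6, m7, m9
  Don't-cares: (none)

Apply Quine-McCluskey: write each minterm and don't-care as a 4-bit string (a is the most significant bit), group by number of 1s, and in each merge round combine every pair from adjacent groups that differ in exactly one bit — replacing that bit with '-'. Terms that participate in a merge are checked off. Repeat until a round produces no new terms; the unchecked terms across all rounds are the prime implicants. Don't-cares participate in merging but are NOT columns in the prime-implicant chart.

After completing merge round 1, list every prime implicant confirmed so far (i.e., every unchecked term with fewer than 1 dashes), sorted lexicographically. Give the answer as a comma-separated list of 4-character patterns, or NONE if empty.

Round 0: 0001✓ 0100✓ 0110✓ 0111✓ 1001✓
Round 1: -001 01-0 011-
PIs = {-001, 01-0, 011-}

NONE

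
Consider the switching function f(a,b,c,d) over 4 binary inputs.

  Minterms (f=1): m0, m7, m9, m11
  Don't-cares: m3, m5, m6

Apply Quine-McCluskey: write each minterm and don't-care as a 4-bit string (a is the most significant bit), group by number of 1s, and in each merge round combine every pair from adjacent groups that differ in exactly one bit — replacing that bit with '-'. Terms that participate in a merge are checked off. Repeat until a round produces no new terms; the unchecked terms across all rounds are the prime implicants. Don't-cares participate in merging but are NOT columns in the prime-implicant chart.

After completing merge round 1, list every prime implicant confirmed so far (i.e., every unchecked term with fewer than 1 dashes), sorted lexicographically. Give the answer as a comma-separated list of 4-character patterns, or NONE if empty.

0000

size-2^0 implicants → 0000  0011(✓)  0101(✓)  0110(✓)  0111(✓)  1001(✓)  1011(✓)
size-2^1 implicants → -011  0-11  01-1  011-  10-1
Unchecked terms (primes): -011, 0-11, 0000, 01-1, 011-, 10-1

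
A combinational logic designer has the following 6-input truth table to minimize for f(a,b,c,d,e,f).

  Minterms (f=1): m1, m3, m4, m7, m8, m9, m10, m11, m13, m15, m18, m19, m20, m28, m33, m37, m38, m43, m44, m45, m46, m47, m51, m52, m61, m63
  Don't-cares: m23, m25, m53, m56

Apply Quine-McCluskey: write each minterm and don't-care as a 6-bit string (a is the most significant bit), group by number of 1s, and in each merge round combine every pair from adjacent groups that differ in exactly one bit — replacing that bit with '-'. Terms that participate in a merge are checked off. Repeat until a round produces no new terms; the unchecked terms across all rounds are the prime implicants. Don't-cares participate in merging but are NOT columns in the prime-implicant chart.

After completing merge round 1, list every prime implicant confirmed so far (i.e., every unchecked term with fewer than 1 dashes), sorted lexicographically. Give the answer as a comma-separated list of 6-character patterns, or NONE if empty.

111000

size-2^0 implicants → 000001(✓)  000011(✓)  000100(✓)  000111(✓)  001000(✓)  001001(✓)  001010(✓)  001011(✓)  001101(✓)  001111(✓)  010010(✓)  010011(✓)  010100(✓)  010111(✓)  011001(✓)  011100(✓)  100001(✓)  100101(✓)  100110(✓)  101011(✓)  101100(✓)  101101(✓)  101110(✓)  101111(✓)  110011(✓)  110100(✓)  110101(✓)  111000  111101(✓)  111111(✓)
size-2^1 implicants → -00001  -01011(✓)  -01101(✓)  -01111(✓)  -10011  -10100  0-0011(✓)  0-0100  0-0111(✓)  0-1001  00-001(✓)  00-011(✓)  00-111(✓)  000-11(✓)  0000-1(✓)  001-01(✓)  001-11(✓)  0010-0(✓)  0010-1(✓)  00100-(✓)  00101-(✓)  0011-1(✓)  01-100  010-11(✓)  01001-  1-0101(✓)  1-1101(✓)  1-1111(✓)  10-101(✓)  10-110  100-01  101-11(✓)  1011-0(✓)  1011-1(✓)  10110-(✓)  10111-(✓)  11-101(✓)  11010-  1111-1(✓)
size-2^2 implicants → -01-11  -011-1  0-0-11  00--11  00-0-1  001--1  0010--  1--101  1-11-1  1011--
Unchecked terms (primes): -00001, -01-11, -011-1, -10011, -10100, 0-0-11, 0-0100, 0-1001, 00--11, 00-0-1, 001--1, 0010--, 01-100, 01001-, 1--101, 1-11-1, 10-110, 100-01, 1011--, 11010-, 111000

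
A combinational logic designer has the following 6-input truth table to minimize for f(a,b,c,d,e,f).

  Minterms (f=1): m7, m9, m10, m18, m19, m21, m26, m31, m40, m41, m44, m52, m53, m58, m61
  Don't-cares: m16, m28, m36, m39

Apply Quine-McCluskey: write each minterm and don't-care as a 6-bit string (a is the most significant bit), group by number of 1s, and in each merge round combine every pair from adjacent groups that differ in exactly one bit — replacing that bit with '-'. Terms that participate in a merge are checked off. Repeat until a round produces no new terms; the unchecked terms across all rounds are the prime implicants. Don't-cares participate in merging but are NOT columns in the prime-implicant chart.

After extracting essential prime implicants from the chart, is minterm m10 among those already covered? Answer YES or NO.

YES

Round 0: 000111✓ 001001✓ 001010✓ 010000✓ 010010✓ 010011✓ 010101✓ 011010✓ 011100 011111 100100✓ 100111✓ 101000✓ 101001✓ 101100✓ 110100✓ 110101✓ 111010✓ 111101✓
Round 1: -00111 -01001 -10101 -11010 0-1010 01-010 0100-0 01001- 1-0100 10-100 101-00 10100- 11-101 11010-
PIs = {-00111, -01001, -10101, -11010, 0-1010, 01-010, 0100-0, 01001-, 011100, 011111, 1-0100, 10-100, 101-00, 10100-, 11-101, 11010-}
Coverage chart:
  m7: -00111 ←essential
  m9: -01001 ←essential
  m10: 0-1010 ←essential
  m18: 01-010,0100-0,01001-
  m19: 01001- ←essential
  m21: -10101 ←essential
  m26: -11010,0-1010,01-010
  m31: 011111 ←essential
  m40: 101-00,10100-
  m41: -01001,10100-
  m44: 10-100,101-00
  m52: 1-0100,11010-
  m53: -10101,11-101,11010-
  m58: -11010 ←essential
  m61: 11-101 ←essential
Essential: -00111, -01001, -10101, -11010, 0-1010, 01001-, 011111, 11-101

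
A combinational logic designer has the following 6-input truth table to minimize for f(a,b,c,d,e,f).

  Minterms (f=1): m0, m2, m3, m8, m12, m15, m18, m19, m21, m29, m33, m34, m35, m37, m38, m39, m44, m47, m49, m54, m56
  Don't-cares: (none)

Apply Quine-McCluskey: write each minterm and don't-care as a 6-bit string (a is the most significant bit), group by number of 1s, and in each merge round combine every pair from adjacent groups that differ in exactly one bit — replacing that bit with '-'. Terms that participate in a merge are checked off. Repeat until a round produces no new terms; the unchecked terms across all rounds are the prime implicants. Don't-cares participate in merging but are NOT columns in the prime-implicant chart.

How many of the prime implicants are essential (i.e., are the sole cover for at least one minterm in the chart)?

8

[col 0] 000000*, 000010*, 000011*, 001000*, 001100*, 001111*, 010010*, 010011*, 010101*, 011101*, 100001*, 100010*, 100011*, 100101*, 100110*, 100111*, 101100*, 101111*, 110001*, 110110*, 111000
[col 1] -00010*, -00011*, -01100, -01111, 0-0010*, 0-0011*, 00-000, 0000-0, 00001-*, 001-00, 01-101, 01001-*, 1-0001, 1-0110, 10-111, 100-01*, 100-10*, 100-11*, 1000-1*, 10001-*, 1001-1*, 10011-*
[col 2] -0001-, 0-001-, 100--1, 100-1-
Prime implicants: -0001-, -01100, -01111, 0-001-, 00-000, 0000-0, 001-00, 01-101, 1-0001, 1-0110, 10-111, 100--1, 100-1-, 111000
PI chart (minterm → PIs covering it):
  0 | 00-000,0000-0
  2 | -0001-,0-001-,0000-0
  3 | -0001-,0-001-
  8 | 00-000,001-00
  12 | -01100,001-00
  15 | -01111  (sole → essential)
  18 | 0-001-  (sole → essential)
  19 | 0-001-  (sole → essential)
  21 | 01-101  (sole → essential)
  29 | 01-101  (sole → essential)
  33 | 1-0001,100--1
  34 | -0001-,100-1-
  35 | -0001-,100--1,100-1-
  37 | 100--1  (sole → essential)
  38 | 1-0110,100-1-
  39 | 10-111,100--1,100-1-
  44 | -01100  (sole → essential)
  47 | -01111,10-111
  49 | 1-0001  (sole → essential)
  54 | 1-0110  (sole → essential)
  56 | 111000  (sole → essential)
Essential prime implicants: -01100, -01111, 0-001-, 01-101, 1-0001, 1-0110, 100--1, 111000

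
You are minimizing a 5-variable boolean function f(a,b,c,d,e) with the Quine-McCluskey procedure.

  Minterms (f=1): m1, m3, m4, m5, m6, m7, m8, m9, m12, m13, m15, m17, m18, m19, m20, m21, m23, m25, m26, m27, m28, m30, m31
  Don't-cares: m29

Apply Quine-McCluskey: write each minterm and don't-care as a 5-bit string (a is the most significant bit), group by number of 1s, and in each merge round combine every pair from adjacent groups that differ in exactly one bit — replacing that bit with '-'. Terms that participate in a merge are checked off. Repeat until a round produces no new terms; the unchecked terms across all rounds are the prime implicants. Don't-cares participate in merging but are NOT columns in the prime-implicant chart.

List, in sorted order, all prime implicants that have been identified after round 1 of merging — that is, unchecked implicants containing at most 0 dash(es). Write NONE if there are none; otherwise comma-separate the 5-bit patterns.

NONE

[col 0] 00001*, 00011*, 00100*, 00101*, 00110*, 00111*, 01000*, 01001*, 01100*, 01101*, 01111*, 10001*, 10010*, 10011*, 10100*, 10101*, 10111*, 11001*, 11010*, 11011*, 11100*, 11101*, 11110*, 11111*
[col 1] -0001*, -0011*, -0100*, -0101*, -0111*, -1001*, -1100*, -1101*, -1111*, 0-001*, 0-100*, 0-101*, 0-111*, 00-01*, 00-11*, 000-1*, 001-0*, 001-1*, 0010-*, 0011-*, 01-00*, 01-01*, 0100-*, 011-1*, 0110-*, 1-001*, 1-010*, 1-011*, 1-100*, 1-101*, 1-111*, 10-01*, 10-11*, 100-1*, 1001-*, 101-1*, 1010-*, 11-01*, 11-10*, 11-11*, 110-1*, 1101-*, 111-0*, 111-1*, 1110-*, 1111-*
[col 2] --001*, --100*, --101*, --111*, -0-01*, -0-11*, -00-1*, -01-1*, -010-*, -1-01*, -11-1*, -110-*, 0--01*, 0-1-1*, 0-10-*, 00--1*, 001--, 01-0-, 1--01*, 1--11*, 1-0-1*, 1-01-, 1-1-1*, 1-10-*, 10--1*, 11--1*, 11-1-, 111--
[col 3] ---01, --1-1, --10-, -0--1, 1---1
Prime implicants: ---01, --1-1, --10-, -0--1, 001--, 01-0-, 1---1, 1-01-, 11-1-, 111--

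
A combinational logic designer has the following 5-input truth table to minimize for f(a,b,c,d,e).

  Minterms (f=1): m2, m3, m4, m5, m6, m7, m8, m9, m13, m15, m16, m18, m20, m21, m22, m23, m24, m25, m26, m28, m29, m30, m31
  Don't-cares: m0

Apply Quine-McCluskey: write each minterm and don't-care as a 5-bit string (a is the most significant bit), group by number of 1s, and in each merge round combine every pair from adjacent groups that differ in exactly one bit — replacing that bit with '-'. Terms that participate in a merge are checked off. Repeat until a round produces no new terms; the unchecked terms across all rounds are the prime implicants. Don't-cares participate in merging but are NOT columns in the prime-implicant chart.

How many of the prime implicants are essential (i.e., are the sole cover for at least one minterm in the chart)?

3

Round 0: 00000✓ 00010✓ 00011✓ 00100✓ 00101✓ 00110✓ 00111✓ 01000✓ 01001✓ 01101✓ 01111✓ 10000✓ 10010✓ 10100✓ 10101✓ 10110✓ 10111✓ 11000✓ 11001✓ 11010✓ 11100✓ 11101✓ 11110✓ 11111✓
Round 1: -0000✓ -0010✓ -0100✓ -0101✓ -0110✓ -0111✓ -1000✓ -1001✓ -1101✓ -1111✓ 0-000✓ 0-101✓ 0-111✓ 00-00✓ 00-10✓ 00-11✓ 000-0✓ 0001-✓ 001-0✓ 001-1✓ 0010-✓ 0011-✓ 01-01✓ 0100-✓ 011-1✓ 1-000✓ 1-010✓ 1-100✓ 1-101✓ 1-110✓ 1-111✓ 10-00✓ 10-10✓ 100-0✓ 101-0✓ 101-1✓ 1010-✓ 1011-✓ 11-00✓ 11-01✓ 11-10✓ 110-0✓ 1100-✓ 111-0✓ 111-1✓ 1110-✓ 1111-✓
Round 2: --000 --101✓ --111✓ -0-00✓ -0-10✓ -00-0✓ -01-0✓ -01-1✓ -010-✓ -011-✓ -1-01 -100- -11-1✓ 0-1-1✓ 00--0✓ 00-1- 001--✓ 1--00✓ 1--10✓ 1-0-0✓ 1-1-0✓ 1-1-1✓ 1-10-✓ 1-11-✓ 10--0✓ 101--✓ 11--0✓ 11-0- 111--✓
Round 3: --1-1 -0--0 -01-- 1---0 1-1--
PIs = {--000, --1-1, -0--0, -01--, -1-01, -100-, 00-1-, 1---0, 1-1--, 11-0-}
Coverage chart:
  m2: -0--0,00-1-
  m3: 00-1- ←essential
  m4: -0--0,-01--
  m5: --1-1,-01--
  m6: -0--0,-01--,00-1-
  m7: --1-1,-01--,00-1-
  m8: --000,-100-
  m9: -1-01,-100-
  m13: --1-1,-1-01
  m15: --1-1 ←essential
  m16: --000,-0--0,1---0
  m18: -0--0,1---0
  m20: -0--0,-01--,1---0,1-1--
  m21: --1-1,-01--,1-1--
  m22: -0--0,-01--,1---0,1-1--
  m23: --1-1,-01--,1-1--
  m24: --000,-100-,1---0,11-0-
  m25: -1-01,-100-,11-0-
  m26: 1---0 ←essential
  m28: 1---0,1-1--,11-0-
  m29: --1-1,-1-01,1-1--,11-0-
  m30: 1---0,1-1--
  m31: --1-1,1-1--
Essential: --1-1, 00-1-, 1---0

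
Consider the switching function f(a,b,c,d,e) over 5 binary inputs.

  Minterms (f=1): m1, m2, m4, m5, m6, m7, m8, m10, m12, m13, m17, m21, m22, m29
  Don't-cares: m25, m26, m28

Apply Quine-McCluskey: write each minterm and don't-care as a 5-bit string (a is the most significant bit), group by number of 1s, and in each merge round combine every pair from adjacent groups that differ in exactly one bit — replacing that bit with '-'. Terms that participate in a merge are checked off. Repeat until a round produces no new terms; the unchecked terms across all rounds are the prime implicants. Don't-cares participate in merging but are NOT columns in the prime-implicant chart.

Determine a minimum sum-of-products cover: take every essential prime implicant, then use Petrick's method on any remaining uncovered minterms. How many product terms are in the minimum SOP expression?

6

[col 0] 00001*, 00010*, 00100*, 00101*, 00110*, 00111*, 01000*, 01010*, 01100*, 01101*, 10001*, 10101*, 10110*, 11001*, 11010*, 11100*, 11101*
[col 1] -0001*, -0101*, -0110, -1010, -1100*, -1101*, 0-010, 0-100*, 0-101*, 00-01*, 00-10, 001-0*, 001-1*, 0010-*, 0011-*, 01-00, 010-0, 0110-*, 1-001*, 1-101*, 10-01*, 11-01*, 1110-*
[col 2] --101, -0-01, -110-, 0-10-, 001--, 1--01
Prime implicants: --101, -0-01, -0110, -1010, -110-, 0-010, 0-10-, 00-10, 001--, 01-00, 010-0, 1--01
PI chart (minterm → PIs covering it):
  1 | -0-01  (sole → essential)
  2 | 0-010,00-10
  4 | 0-10-,001--
  5 | --101,-0-01,0-10-,001--
  6 | -0110,00-10,001--
  7 | 001--  (sole → essential)
  8 | 01-00,010-0
  10 | -1010,0-010,010-0
  12 | -110-,0-10-,01-00
  13 | --101,-110-,0-10-
  17 | -0-01,1--01
  21 | --101,-0-01,1--01
  22 | -0110  (sole → essential)
  29 | --101,-110-,1--01
Essential prime implicants: -0-01, -0110, 001--
Petrick residual → --101, 0-010, 01-00
Minimum SOP uses 6 PIs: cd'e + b'd'e + b'cde' + a'c'de' + a'b'c + a'bd'e'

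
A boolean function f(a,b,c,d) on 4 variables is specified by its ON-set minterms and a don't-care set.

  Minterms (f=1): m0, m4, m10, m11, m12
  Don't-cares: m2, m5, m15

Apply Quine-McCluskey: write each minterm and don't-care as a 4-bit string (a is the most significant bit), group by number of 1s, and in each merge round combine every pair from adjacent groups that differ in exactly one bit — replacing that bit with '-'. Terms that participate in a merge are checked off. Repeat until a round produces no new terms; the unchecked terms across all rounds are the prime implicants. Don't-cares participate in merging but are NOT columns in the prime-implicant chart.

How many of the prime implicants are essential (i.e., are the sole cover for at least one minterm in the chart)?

1

size-2^0 implicants → 0000(✓)  0010(✓)  0100(✓)  0101(✓)  1010(✓)  1011(✓)  1100(✓)  1111(✓)
size-2^1 implicants → -010  -100  0-00  00-0  010-  1-11  101-
Unchecked terms (primes): -010, -100, 0-00, 00-0, 010-, 1-11, 101-
Minterm coverage:
  m0 ⊆ 0-00,00-0
  m4 ⊆ -100,0-00,010-
  m10 ⊆ -010,101-
  m11 ⊆ 1-11,101-
  m12 ⊆ -100 [E]
E = {-100}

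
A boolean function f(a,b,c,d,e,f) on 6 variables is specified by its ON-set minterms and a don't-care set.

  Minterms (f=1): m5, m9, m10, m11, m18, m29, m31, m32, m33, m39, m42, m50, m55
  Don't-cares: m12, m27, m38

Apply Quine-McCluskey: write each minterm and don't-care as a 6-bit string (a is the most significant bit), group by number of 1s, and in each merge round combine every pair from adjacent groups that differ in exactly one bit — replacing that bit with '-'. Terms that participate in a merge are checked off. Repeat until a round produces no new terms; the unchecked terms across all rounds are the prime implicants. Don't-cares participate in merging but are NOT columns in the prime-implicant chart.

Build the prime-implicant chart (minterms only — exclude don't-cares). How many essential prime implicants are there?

Round 0: 000101 001001✓ 001010✓ 001011✓ 001100 010010✓ 011011✓ 011101✓ 011111✓ 100000✓ 100001✓ 100110✓ 100111✓ 101010✓ 110010✓ 110111✓
Round 1: -01010 -10010 0-1011 0010-1 00101- 011-11 0111-1 1-0111 10000- 10011-
PIs = {-01010, -10010, 0-1011, 000101, 0010-1, 00101-, 001100, 011-11, 0111-1, 1-0111, 10000-, 10011-}
Coverage chart:
  m5: 000101 ←essential
  m9: 0010-1 ←essential
  m10: -01010,00101-
  m11: 0-1011,0010-1,00101-
  m18: -10010 ←essential
  m29: 0111-1 ←essential
  m31: 011-11,0111-1
  m32: 10000- ←essential
  m33: 10000- ←essential
  m39: 1-0111,10011-
  m42: -01010 ←essential
  m50: -10010 ←essential
  m55: 1-0111 ←essential
Essential: -01010, -10010, 000101, 0010-1, 0111-1, 1-0111, 10000-

7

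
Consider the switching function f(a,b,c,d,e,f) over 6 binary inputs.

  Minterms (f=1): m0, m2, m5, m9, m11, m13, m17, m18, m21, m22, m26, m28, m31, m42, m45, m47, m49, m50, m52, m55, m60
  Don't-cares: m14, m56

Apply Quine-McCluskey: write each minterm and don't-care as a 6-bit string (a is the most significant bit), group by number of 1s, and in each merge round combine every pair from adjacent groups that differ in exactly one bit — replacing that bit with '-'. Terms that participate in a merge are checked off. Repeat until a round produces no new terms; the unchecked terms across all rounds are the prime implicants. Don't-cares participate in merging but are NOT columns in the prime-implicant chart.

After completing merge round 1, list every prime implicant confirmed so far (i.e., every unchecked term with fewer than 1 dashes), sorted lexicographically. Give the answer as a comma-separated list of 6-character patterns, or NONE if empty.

001110, 011111, 101010, 110111

size-2^0 implicants → 000000(✓)  000010(✓)  000101(✓)  001001(✓)  001011(✓)  001101(✓)  001110  010001(✓)  010010(✓)  010101(✓)  010110(✓)  011010(✓)  011100(✓)  011111  101010  101101(✓)  101111(✓)  110001(✓)  110010(✓)  110100(✓)  110111  111000(✓)  111100(✓)
size-2^1 implicants → -01101  -10001  -10010  -11100  0-0010  0-0101  00-101  0000-0  001-01  0010-1  01-010  010-01  010-10  1011-1  11-100  111-00
Unchecked terms (primes): -01101, -10001, -10010, -11100, 0-0010, 0-0101, 00-101, 0000-0, 001-01, 0010-1, 001110, 01-010, 010-01, 010-10, 011111, 101010, 1011-1, 11-100, 110111, 111-00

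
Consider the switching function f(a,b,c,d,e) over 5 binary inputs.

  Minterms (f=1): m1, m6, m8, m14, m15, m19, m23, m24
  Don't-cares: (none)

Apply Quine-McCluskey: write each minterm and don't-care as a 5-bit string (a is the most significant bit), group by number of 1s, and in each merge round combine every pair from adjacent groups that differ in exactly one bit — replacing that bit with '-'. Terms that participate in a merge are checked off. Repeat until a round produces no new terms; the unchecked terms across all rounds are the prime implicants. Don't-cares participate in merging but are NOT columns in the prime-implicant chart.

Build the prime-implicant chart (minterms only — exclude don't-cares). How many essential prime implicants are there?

size-2^0 implicants → 00001  00110(✓)  01000(✓)  01110(✓)  01111(✓)  10011(✓)  10111(✓)  11000(✓)
size-2^1 implicants → -1000  0-110  0111-  10-11
Unchecked terms (primes): -1000, 0-110, 00001, 0111-, 10-11
Minterm coverage:
  m1 ⊆ 00001 [E]
  m6 ⊆ 0-110 [E]
  m8 ⊆ -1000 [E]
  m14 ⊆ 0-110,0111-
  m15 ⊆ 0111- [E]
  m19 ⊆ 10-11 [E]
  m23 ⊆ 10-11 [E]
  m24 ⊆ -1000 [E]
E = {-1000, 0-110, 00001, 0111-, 10-11}

5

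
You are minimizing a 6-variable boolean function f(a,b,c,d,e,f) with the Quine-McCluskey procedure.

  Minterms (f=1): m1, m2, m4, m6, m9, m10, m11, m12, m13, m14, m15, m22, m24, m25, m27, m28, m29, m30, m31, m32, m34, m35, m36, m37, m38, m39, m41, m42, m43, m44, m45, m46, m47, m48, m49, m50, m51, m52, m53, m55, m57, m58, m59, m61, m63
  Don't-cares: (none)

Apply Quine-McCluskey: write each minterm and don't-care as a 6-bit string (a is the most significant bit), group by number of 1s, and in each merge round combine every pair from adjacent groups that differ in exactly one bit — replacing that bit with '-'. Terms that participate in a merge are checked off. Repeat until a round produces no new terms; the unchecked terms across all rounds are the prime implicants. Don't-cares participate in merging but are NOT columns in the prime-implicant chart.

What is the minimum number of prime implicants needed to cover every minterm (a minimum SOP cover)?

size-2^0 implicants → 000001(✓)  000010(✓)  000100(✓)  000110(✓)  001001(✓)  001010(✓)  001011(✓)  001100(✓)  001101(✓)  001110(✓)  001111(✓)  010110(✓)  011000(✓)  011001(✓)  011011(✓)  011100(✓)  011101(✓)  011110(✓)  011111(✓)  100000(✓)  100010(✓)  100011(✓)  100100(✓)  100101(✓)  100110(✓)  100111(✓)  101001(✓)  101010(✓)  101011(✓)  101100(✓)  101101(✓)  101110(✓)  101111(✓)  110000(✓)  110001(✓)  110010(✓)  110011(✓)  110100(✓)  110101(✓)  110111(✓)  111001(✓)  111010(✓)  111011(✓)  111101(✓)  111111(✓)
size-2^1 implicants → -00010(✓)  -00100(✓)  -00110(✓)  -01001(✓)  -01010(✓)  -01011(✓)  -01100(✓)  -01101(✓)  -01110(✓)  -01111(✓)  -11001(✓)  -11011(✓)  -11101(✓)  -11111(✓)  0-0110(✓)  0-1001(✓)  0-1011(✓)  0-1100(✓)  0-1101(✓)  0-1110(✓)  0-1111(✓)  00-001  00-010(✓)  00-100(✓)  00-110(✓)  000-10(✓)  0001-0(✓)  001-01(✓)  001-10(✓)  001-11(✓)  0010-1(✓)  00101-(✓)  0011-0(✓)  0011-1(✓)  00110-(✓)  00111-(✓)  01-110(✓)  011-00(✓)  011-01(✓)  011-11(✓)  0110-1(✓)  01100-(✓)  0111-0(✓)  0111-1(✓)  01110-(✓)  01111-(✓)  1-0000(✓)  1-0010(✓)  1-0011(✓)  1-0100(✓)  1-0101(✓)  1-0111(✓)  1-1001(✓)  1-1010(✓)  1-1011(✓)  1-1101(✓)  1-1111(✓)  10-010(✓)  10-011(✓)  10-100(✓)  10-101(✓)  10-110(✓)  10-111(✓)  100-00(✓)  100-10(✓)  100-11(✓)  1000-0(✓)  10001-(✓)  1001-0(✓)  1001-1(✓)  10010-(✓)  10011-(✓)  101-01(✓)  101-10(✓)  101-11(✓)  1010-1(✓)  10101-(✓)  1011-0(✓)  1011-1(✓)  10110-(✓)  10111-(✓)  11-001(✓)  11-010(✓)  11-011(✓)  11-101(✓)  11-111(✓)  110-00(✓)  110-01(✓)  110-11(✓)  1100-0(✓)  1100-1(✓)  11000-(✓)  11001-(✓)  1101-1(✓)  11010-(✓)  111-01(✓)  111-11(✓)  1110-1(✓)  11101-(✓)  1111-1(✓)
size-2^2 implicants → --1001(✓)  --1011(✓)  --1101(✓)  --1111(✓)  -0-010(✓)  -0-100(✓)  -0-110(✓)  -00-10(✓)  -001-0(✓)  -01-01(✓)  -01-10(✓)  -01-11(✓)  -010-1(✓)  -0101-(✓)  -011-0(✓)  -011-1(✓)  -0110-(✓)  -0111-(✓)  -11-01(✓)  -11-11(✓)  -110-1(✓)  -111-1(✓)  0--110  0-1-01(✓)  0-1-11(✓)  0-10-1(✓)  0-11-0(✓)  0-11-1(✓)  0-110-(✓)  0-111-(✓)  00--10(✓)  00-1-0(✓)  001--1(✓)  001-1-(✓)  0011--(✓)  011--1(✓)  011-0-  0111--(✓)  1--010(✓)  1--011(✓)  1--101(✓)  1--111(✓)  1-0-00  1-0-11(✓)  1-00-0  1-001-(✓)  1-01-1(✓)  1-010-  1-1-01(✓)  1-1-11(✓)  1-10-1(✓)  1-101-(✓)  1-11-1(✓)  10--10(✓)  10--11(✓)  10-01-(✓)  10-1-0(✓)  10-1-1(✓)  10-10-(✓)  10-11-(✓)  100--0  100-1-(✓)  1001--(✓)  101--1(✓)  101-1-(✓)  1011--(✓)  11--01(✓)  11--11(✓)  11-0-1(✓)  11-01-(✓)  11-1-1(✓)  110--1(✓)  110-0-  1100--  111--1(✓)
size-2^3 implicants → --1-01(✓)  --1-11(✓)  --10-1(✓)  --11-1(✓)  -0--10  -0-1-0  -01--1(✓)  -01-1-  -011--  -11--1(✓)  0-1--1(✓)  0-11--  1---11  1--01-  1--1-1  1-1--1(✓)  10--1-  10-1--  11---1
size-2^4 implicants → --1--1
Unchecked terms (primes): --1--1, -0--10, -0-1-0, -01-1-, -011--, 0--110, 0-11--, 00-001, 011-0-, 1---11, 1--01-, 1--1-1, 1-0-00, 1-00-0, 1-010-, 10--1-, 10-1--, 100--0, 11---1, 110-0-, 1100--
Minterm coverage:
  m1 ⊆ 00-001 [E]
  m2 ⊆ -0--10 [E]
  m4 ⊆ -0-1-0 [E]
  m6 ⊆ -0--10,-0-1-0,0--110
  m9 ⊆ --1--1,00-001
  m10 ⊆ -0--10,-01-1-
  m11 ⊆ --1--1,-01-1-
  m12 ⊆ -0-1-0,-011--,0-11--
  m13 ⊆ --1--1,-011--,0-11--
  m14 ⊆ -0--10,-0-1-0,-01-1-,-011--,0--110,0-11--
  m15 ⊆ --1--1,-01-1-,-011--,0-11--
  m22 ⊆ 0--110 [E]
  m24 ⊆ 011-0- [E]
  m25 ⊆ --1--1,011-0-
  m27 ⊆ --1--1 [E]
  m28 ⊆ 0-11--,011-0-
  m29 ⊆ --1--1,0-11--,011-0-
  m30 ⊆ 0--110,0-11--
  m31 ⊆ --1--1,0-11--
  m32 ⊆ 1-0-00,1-00-0,100--0
  m34 ⊆ -0--10,1--01-,1-00-0,10--1-,100--0
  m35 ⊆ 1---11,1--01-,10--1-
  m36 ⊆ -0-1-0,1-0-00,1-010-,10-1--,100--0
  m37 ⊆ 1--1-1,1-010-,10-1--
  m38 ⊆ -0--10,-0-1-0,10--1-,10-1--,100--0
  m39 ⊆ 1---11,1--1-1,10--1-,10-1--
  m41 ⊆ --1--1 [E]
  m42 ⊆ -0--10,-01-1-,1--01-,10--1-
  m43 ⊆ --1--1,-01-1-,1---11,1--01-,10--1-
  m44 ⊆ -0-1-0,-011--,10-1--
  m45 ⊆ --1--1,-011--,1--1-1,10-1--
  m46 ⊆ -0--10,-0-1-0,-01-1-,-011--,10--1-,10-1--
  m47 ⊆ --1--1,-01-1-,-011--,1---11,1--1-1,10--1-,10-1--
  m48 ⊆ 1-0-00,1-00-0,110-0-,1100--
  m49 ⊆ 11---1,110-0-,1100--
  m50 ⊆ 1--01-,1-00-0,1100--
  m51 ⊆ 1---11,1--01-,11---1,1100--
  m52 ⊆ 1-0-00,1-010-,110-0-
  m53 ⊆ 1--1-1,1-010-,11---1,110-0-
  m55 ⊆ 1---11,1--1-1,11---1
  m57 ⊆ --1--1,11---1
  m58 ⊆ 1--01- [E]
  m59 ⊆ --1--1,1---11,1--01-,11---1
  m61 ⊆ --1--1,1--1-1,11---1
  m63 ⊆ --1--1,1---11,1--1-1,11---1
E = {--1--1, -0--10, -0-1-0, 0--110, 00-001, 011-0-, 1--01-}
Petrick residual → 1--1-1, 1-0-00, 11---1
Cover = cf + b'ef' + b'df' + a'def' + a'b'd'e'f + a'bce' + ad'e + adf + ac'e'f' + abf  |cover|=10

10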